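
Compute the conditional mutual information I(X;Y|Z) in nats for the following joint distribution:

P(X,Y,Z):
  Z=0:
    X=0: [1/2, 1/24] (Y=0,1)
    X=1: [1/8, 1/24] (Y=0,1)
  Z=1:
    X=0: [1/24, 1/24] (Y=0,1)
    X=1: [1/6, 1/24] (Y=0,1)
0.0284 nats

Conditional mutual information: I(X;Y|Z) = H(X|Z) + H(Y|Z) - H(X,Y|Z)

H(Z) = 0.6036
H(X,Z) = 1.1646 → H(X|Z) = 0.5610
H(Y,Z) = 1.0347 → H(Y|Z) = 0.4311
H(X,Y,Z) = 1.5672 → H(X,Y|Z) = 0.9636

I(X;Y|Z) = 0.5610 + 0.4311 - 0.9636 = 0.0284 nats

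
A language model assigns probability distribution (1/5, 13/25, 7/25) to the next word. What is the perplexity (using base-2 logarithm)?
2.7686

Perplexity is 2^H (or exp(H) for natural log).

First, H = -Σ p log p = 1.4692 bits
Perplexity = 2^1.4692 = 2.7686

Interpretation: The model's uncertainty is equivalent to choosing uniformly among 2.8 options.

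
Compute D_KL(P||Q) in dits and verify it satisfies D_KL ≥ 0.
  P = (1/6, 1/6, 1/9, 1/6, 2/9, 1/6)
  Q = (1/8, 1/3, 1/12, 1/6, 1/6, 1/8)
0.0331 dits

KL divergence satisfies the Gibbs inequality: D_KL(P||Q) ≥ 0 for all distributions P, Q.

D_KL(P||Q) = Σ p(x) log(p(x)/q(x))
Term by term:
  x=0: 1/6 × log_10[(1/6)/(1/8)] = 0.0208
  x=1: 1/6 × log_10[(1/6)/(1/3)] = -0.0502
  x=2: 1/9 × log_10[(1/9)/(1/12)] = 0.0139
  x=3: 1/6 × log_10[(1/6)/(1/6)] = 0.0000
  x=4: 2/9 × log_10[(2/9)/(1/6)] = 0.0278
  x=5: 1/6 × log_10[(1/6)/(1/8)] = 0.0208
D_KL(P||Q) = 0.0331 dits

D_KL(P||Q) = 0.0331 ≥ 0 ✓

This non-negativity is a fundamental property: relative entropy cannot be negative because it measures how different Q is from P.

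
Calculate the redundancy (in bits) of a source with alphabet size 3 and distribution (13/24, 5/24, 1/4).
0.1344 bits

Redundancy measures how far a source is from maximum entropy:
R = H_max - H(X)

Maximum entropy for 3 symbols: H_max = log_2(3) = 1.5850 bits
Actual entropy: H(X) = 1.4506 bits
Redundancy: R = 1.5850 - 1.4506 = 0.1344 bits

This redundancy represents potential for compression: the source could be compressed by 0.1344 bits per symbol.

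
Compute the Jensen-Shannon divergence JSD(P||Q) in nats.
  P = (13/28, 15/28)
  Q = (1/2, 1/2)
0.0006 nats

Jensen-Shannon divergence is:
JSD(P||Q) = 0.5 × D_KL(P||M) + 0.5 × D_KL(Q||M)
where M = 0.5 × (P + Q) is the mixture distribution.

M = 0.5 × (13/28, 15/28) + 0.5 × (1/2, 1/2) = (0.482143, 0.517857)

D_KL(P||M) = 0.0006 nats
D_KL(Q||M) = 0.0006 nats

JSD(P||Q) = 0.5 × 0.0006 + 0.5 × 0.0006 = 0.0006 nats

Unlike KL divergence, JSD is symmetric and bounded: 0 ≤ JSD ≤ log(2).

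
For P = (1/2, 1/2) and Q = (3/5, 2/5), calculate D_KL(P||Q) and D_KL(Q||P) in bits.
D_KL(P||Q) = 0.0294, D_KL(Q||P) = 0.0290

KL divergence is not symmetric: D_KL(P||Q) ≠ D_KL(Q||P) in general.

D_KL(P||Q) = 0.0294 bits
D_KL(Q||P) = 0.0290 bits

No, they are not equal!

This asymmetry is why KL divergence is not a true distance metric.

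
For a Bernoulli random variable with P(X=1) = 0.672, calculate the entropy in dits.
0.2748 dits

The binary entropy function is:
H(p) = -p log(p) - (1-p) log(1-p)

H(0.672) = -0.672 × log_10(0.672) - 0.328 × log_10(0.328)
H(0.672) = 0.2748 dits

Note: Binary entropy is maximized at p=0.5 (H=1 bit) and minimized at p=0 or p=1 (H=0).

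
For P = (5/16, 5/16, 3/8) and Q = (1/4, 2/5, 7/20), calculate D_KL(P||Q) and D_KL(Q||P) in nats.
D_KL(P||Q) = 0.0185, D_KL(Q||P) = 0.0188

KL divergence is not symmetric: D_KL(P||Q) ≠ D_KL(Q||P) in general.

D_KL(P||Q) = 0.0185 nats
D_KL(Q||P) = 0.0188 nats

No, they are not equal!

This asymmetry is why KL divergence is not a true distance metric.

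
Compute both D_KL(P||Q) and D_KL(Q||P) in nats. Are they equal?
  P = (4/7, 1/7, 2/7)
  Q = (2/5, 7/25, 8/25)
D_KL(P||Q) = 0.0753, D_KL(Q||P) = 0.0820

KL divergence is not symmetric: D_KL(P||Q) ≠ D_KL(Q||P) in general.

D_KL(P||Q) = 0.0753 nats
D_KL(Q||P) = 0.0820 nats

No, they are not equal!

This asymmetry is why KL divergence is not a true distance metric.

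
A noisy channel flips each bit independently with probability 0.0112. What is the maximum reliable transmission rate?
0.9114 bits

For a binary symmetric channel (BSC) with error probability p:
Capacity C = 1 - H(p) bits per symbol

where H(p) = -p log₂(p) - (1-p) log₂(1-p) is the binary entropy function.

H(0.0112) = 0.0886 bits
C = 1 - 0.0886 = 0.9114 bits per symbol

This means we can reliably transmit up to 0.9114 bits of information per channel use.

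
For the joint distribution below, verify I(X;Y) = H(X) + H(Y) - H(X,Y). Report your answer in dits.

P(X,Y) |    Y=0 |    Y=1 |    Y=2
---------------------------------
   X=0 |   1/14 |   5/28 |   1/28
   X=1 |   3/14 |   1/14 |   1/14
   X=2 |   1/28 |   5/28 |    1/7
I(X;Y) = 0.0612 dits

Mutual information has multiple equivalent forms:
- I(X;Y) = H(X) - H(X|Y)
- I(X;Y) = H(Y) - H(Y|X)
- I(X;Y) = H(X) + H(Y) - H(X,Y)

Computing all quantities:
H(X) = 0.4748, H(Y) = 0.4667, H(X,Y) = 0.8803
H(X|Y) = 0.4136, H(Y|X) = 0.4054

Verification:
H(X) - H(X|Y) = 0.4748 - 0.4136 = 0.0612
H(Y) - H(Y|X) = 0.4667 - 0.4054 = 0.0612
H(X) + H(Y) - H(X,Y) = 0.4748 + 0.4667 - 0.8803 = 0.0612

All forms give I(X;Y) = 0.0612 dits. ✓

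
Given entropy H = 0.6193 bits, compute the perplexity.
1.5361

Perplexity is 2^H (or exp(H) for natural log).

H = 0.6193 bits
Perplexity = 2^0.6193 = 1.5361

Interpretation: The model's uncertainty is equivalent to choosing uniformly among 1.5 options.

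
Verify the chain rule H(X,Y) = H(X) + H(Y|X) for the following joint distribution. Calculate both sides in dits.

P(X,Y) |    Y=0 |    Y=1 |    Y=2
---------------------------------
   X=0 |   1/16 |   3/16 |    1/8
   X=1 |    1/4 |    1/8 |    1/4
H(X,Y) = 0.7384, H(X) = 0.2873, H(Y|X) = 0.4511 (all in dits)

Chain rule: H(X,Y) = H(X) + H(Y|X)

Left side — joint entropy directly:
H(X,Y) = -Σ p(x,y) log p(x,y) = 0.7384 dits

Right side — compute H(Y|X) from the conditional distributions:
P(X) = (3/8, 5/8), so H(X) = 0.2873 dits
H(Y|X) = Σ_x P(X=x) · H(Y|X=x):
  P(Y|X=0) = (1/6, 1/2, 1/3), H(Y|X=0) = 0.4392, weight P(X=0) = 3/8
  P(Y|X=1) = (2/5, 1/5, 2/5), H(Y|X=1) = 0.4581, weight P(X=1) = 5/8
H(Y|X) = 0.4511 dits

H(X) + H(Y|X) = 0.2873 + 0.4511 = 0.7384 dits

Both sides equal 0.7384 dits. ✓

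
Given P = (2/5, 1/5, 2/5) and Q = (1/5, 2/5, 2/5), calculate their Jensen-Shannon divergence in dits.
0.0148 dits

Jensen-Shannon divergence is:
JSD(P||Q) = 0.5 × D_KL(P||M) + 0.5 × D_KL(Q||M)
where M = 0.5 × (P + Q) is the mixture distribution.

M = 0.5 × (2/5, 1/5, 2/5) + 0.5 × (1/5, 2/5, 2/5) = (3/10, 3/10, 2/5)

D_KL(P||M) = 0.0148 dits
D_KL(Q||M) = 0.0148 dits

JSD(P||Q) = 0.5 × 0.0148 + 0.5 × 0.0148 = 0.0148 dits

Unlike KL divergence, JSD is symmetric and bounded: 0 ≤ JSD ≤ log(2).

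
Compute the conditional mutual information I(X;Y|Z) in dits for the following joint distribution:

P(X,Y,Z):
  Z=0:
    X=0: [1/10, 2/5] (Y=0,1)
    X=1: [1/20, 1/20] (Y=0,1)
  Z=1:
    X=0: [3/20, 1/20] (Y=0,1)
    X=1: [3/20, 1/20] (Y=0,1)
0.0078 dits

Conditional mutual information: I(X;Y|Z) = H(X|Z) + H(Y|Z) - H(X,Y|Z)

H(Z) = 0.2923
H(X,Z) = 0.5301 → H(X|Z) = 0.2378
H(Y,Z) = 0.5365 → H(Y|Z) = 0.2442
H(X,Y,Z) = 0.7666 → H(X,Y|Z) = 0.4743

I(X;Y|Z) = 0.2378 + 0.2442 - 0.4743 = 0.0078 dits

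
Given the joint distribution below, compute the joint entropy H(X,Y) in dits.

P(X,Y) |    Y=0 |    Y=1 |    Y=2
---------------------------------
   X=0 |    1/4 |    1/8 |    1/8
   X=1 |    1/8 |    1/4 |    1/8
0.7526 dits

Joint entropy is H(X,Y) = -Σ_{x,y} p(x,y) log p(x,y).

Summing over all non-zero entries:
H(X,Y) = -[1/4·log_10(1/4) + 1/8·log_10(1/8) + 1/8·log_10(1/8) + 1/8·log_10(1/8) + 1/4·log_10(1/4) + 1/8·log_10(1/8)]
H(X,Y) = 0.7526 dits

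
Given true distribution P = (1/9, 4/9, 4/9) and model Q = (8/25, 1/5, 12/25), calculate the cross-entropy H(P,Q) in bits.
1.6852 bits

Cross-entropy: H(P,Q) = -Σ p(x) log q(x)

Alternatively: H(P,Q) = H(P) + D_KL(P||Q)
H(P) = 1.3921 bits
D_KL(P||Q) = 0.2931 bits

H(P,Q) = 1.3921 + 0.2931 = 1.6852 bits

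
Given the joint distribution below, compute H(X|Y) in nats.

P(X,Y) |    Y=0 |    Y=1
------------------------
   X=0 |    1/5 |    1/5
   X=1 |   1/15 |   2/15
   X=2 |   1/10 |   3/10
1.0273 nats

Using the chain rule: H(X|Y) = H(X,Y) - H(Y)

First, compute H(X,Y) = 1.6844 nats

Marginal P(Y) = (11/30, 19/30)
H(Y) = 0.6572 nats

H(X|Y) = H(X,Y) - H(Y) = 1.6844 - 0.6572 = 1.0273 nats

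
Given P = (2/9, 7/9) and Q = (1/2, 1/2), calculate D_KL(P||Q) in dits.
0.0710 dits

KL divergence: D_KL(P||Q) = Σ p(x) log(p(x)/q(x))

Computing term by term:
  x=0: 2/9 × log_10[(2/9)/(1/2)] = 2/9 × -0.3522 = -0.0783
  x=1: 7/9 × log_10[(7/9)/(1/2)] = 7/9 × 0.1919 = 0.1492

D_KL(P||Q) = 0.0710 dits

Note: KL divergence is always non-negative and equals 0 iff P = Q.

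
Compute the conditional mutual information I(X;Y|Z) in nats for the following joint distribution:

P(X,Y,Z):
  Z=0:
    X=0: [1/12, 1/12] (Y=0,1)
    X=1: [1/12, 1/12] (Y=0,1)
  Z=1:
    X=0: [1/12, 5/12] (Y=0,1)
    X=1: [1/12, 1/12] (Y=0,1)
0.0341 nats

Conditional mutual information: I(X;Y|Z) = H(X|Z) + H(Y|Z) - H(X,Y|Z)

H(Z) = 0.6365
H(X,Z) = 1.2425 → H(X|Z) = 0.6059
H(Y,Z) = 1.2425 → H(Y|Z) = 0.6059
H(X,Y,Z) = 1.8143 → H(X,Y|Z) = 1.1778

I(X;Y|Z) = 0.6059 + 0.6059 - 1.1778 = 0.0341 nats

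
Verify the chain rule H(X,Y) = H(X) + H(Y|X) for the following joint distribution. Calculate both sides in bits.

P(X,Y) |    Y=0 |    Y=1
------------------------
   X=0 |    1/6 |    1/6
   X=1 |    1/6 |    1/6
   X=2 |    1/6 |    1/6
H(X,Y) = 2.5850, H(X) = 1.5850, H(Y|X) = 1.0000 (all in bits)

Chain rule: H(X,Y) = H(X) + H(Y|X)

Left side — joint entropy directly:
H(X,Y) = -Σ p(x,y) log p(x,y) = 2.5850 bits

Right side — compute H(Y|X) from the conditional distributions:
P(X) = (1/3, 1/3, 1/3), so H(X) = 1.5850 bits
H(Y|X) = Σ_x P(X=x) · H(Y|X=x):
  P(Y|X=0) = (1/2, 1/2), H(Y|X=0) = 1.0000, weight P(X=0) = 1/3
  P(Y|X=1) = (1/2, 1/2), H(Y|X=1) = 1.0000, weight P(X=1) = 1/3
  P(Y|X=2) = (1/2, 1/2), H(Y|X=2) = 1.0000, weight P(X=2) = 1/3
H(Y|X) = 1.0000 bits

H(X) + H(Y|X) = 1.5850 + 1.0000 = 2.5850 bits

Both sides equal 2.5850 bits. ✓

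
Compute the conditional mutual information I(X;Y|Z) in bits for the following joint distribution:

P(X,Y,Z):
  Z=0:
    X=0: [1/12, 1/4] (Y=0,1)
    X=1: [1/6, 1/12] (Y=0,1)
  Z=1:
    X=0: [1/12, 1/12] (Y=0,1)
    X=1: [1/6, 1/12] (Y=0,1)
0.0830 bits

Conditional mutual information: I(X;Y|Z) = H(X|Z) + H(Y|Z) - H(X,Y|Z)

H(Z) = 0.9799
H(X,Z) = 1.9591 → H(X|Z) = 0.9793
H(Y,Z) = 1.9591 → H(Y|Z) = 0.9793
H(X,Y,Z) = 2.8554 → H(X,Y|Z) = 1.8755

I(X;Y|Z) = 0.9793 + 0.9793 - 1.8755 = 0.0830 bits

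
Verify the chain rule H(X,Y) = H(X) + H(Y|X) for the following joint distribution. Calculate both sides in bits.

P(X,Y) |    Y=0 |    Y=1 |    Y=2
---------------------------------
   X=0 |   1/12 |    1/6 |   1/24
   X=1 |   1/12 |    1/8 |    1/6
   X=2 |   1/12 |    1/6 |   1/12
H(X,Y) = 3.0535, H(X) = 1.5774, H(Y|X) = 1.4761 (all in bits)

Chain rule: H(X,Y) = H(X) + H(Y|X)

Left side — joint entropy directly:
H(X,Y) = -Σ p(x,y) log p(x,y) = 3.0535 bits

Right side — compute H(Y|X) from the conditional distributions:
P(X) = (7/24, 3/8, 1/3), so H(X) = 1.5774 bits
H(Y|X) = Σ_x P(X=x) · H(Y|X=x):
  P(Y|X=0) = (2/7, 4/7, 1/7), H(Y|X=0) = 1.3788, weight P(X=0) = 7/24
  P(Y|X=1) = (2/9, 1/3, 4/9), H(Y|X=1) = 1.5305, weight P(X=1) = 3/8
  P(Y|X=2) = (1/4, 1/2, 1/4), H(Y|X=2) = 1.5000, weight P(X=2) = 1/3
H(Y|X) = 1.4761 bits

H(X) + H(Y|X) = 1.5774 + 1.4761 = 3.0535 bits

Both sides equal 3.0535 bits. ✓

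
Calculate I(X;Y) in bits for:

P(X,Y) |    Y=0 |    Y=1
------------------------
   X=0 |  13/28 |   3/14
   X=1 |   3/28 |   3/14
0.0795 bits

Mutual information: I(X;Y) = H(X) + H(Y) - H(X,Y)

Marginals:
P(X) = (19/28, 9/28), H(X) = 0.9059 bits
P(Y) = (4/7, 3/7), H(Y) = 0.9852 bits

Joint entropy: H(X,Y) = 1.8116 bits

I(X;Y) = 0.9059 + 0.9852 - 1.8116 = 0.0795 bits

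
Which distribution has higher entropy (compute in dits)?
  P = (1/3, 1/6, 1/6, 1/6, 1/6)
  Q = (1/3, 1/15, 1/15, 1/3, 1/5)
P

Computing entropies in dits:
H(P) = 0.6778
H(Q) = 0.6147

Distribution P has higher entropy.

Intuition: The distribution closer to uniform (more spread out) has higher entropy.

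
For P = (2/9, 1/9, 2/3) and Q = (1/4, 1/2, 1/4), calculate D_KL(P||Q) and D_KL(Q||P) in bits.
D_KL(P||Q) = 0.6645, D_KL(Q||P) = 0.7737

KL divergence is not symmetric: D_KL(P||Q) ≠ D_KL(Q||P) in general.

D_KL(P||Q) = 0.6645 bits
D_KL(Q||P) = 0.7737 bits

No, they are not equal!

This asymmetry is why KL divergence is not a true distance metric.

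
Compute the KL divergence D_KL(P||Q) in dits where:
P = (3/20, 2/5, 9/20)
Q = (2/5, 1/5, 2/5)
0.0795 dits

KL divergence: D_KL(P||Q) = Σ p(x) log(p(x)/q(x))

Computing term by term:
  x=0: 3/20 × log_10[(3/20)/(2/5)] = 3/20 × -0.4260 = -0.0639
  x=1: 2/5 × log_10[(2/5)/(1/5)] = 2/5 × 0.3010 = 0.1204
  x=2: 9/20 × log_10[(9/20)/(2/5)] = 9/20 × 0.0512 = 0.0230

D_KL(P||Q) = 0.0795 dits

Note: KL divergence is always non-negative and equals 0 iff P = Q.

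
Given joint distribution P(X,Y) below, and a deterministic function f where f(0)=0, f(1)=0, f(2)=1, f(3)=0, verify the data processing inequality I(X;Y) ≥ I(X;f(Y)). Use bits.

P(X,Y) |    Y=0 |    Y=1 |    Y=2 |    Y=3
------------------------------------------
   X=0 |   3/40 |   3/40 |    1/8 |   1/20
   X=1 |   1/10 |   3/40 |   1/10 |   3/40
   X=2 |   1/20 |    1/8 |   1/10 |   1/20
I(X;Y) = 0.0315, I(X;f(Y)) = 0.0058, inequality holds: 0.0315 ≥ 0.0058

Data Processing Inequality: For any Markov chain X → Y → Z, we have I(X;Y) ≥ I(X;Z).

Here Z = f(Y) is a deterministic function of Y, forming X → Y → Z.

Original I(X;Y) = 0.0315 bits

After applying f:
P(X,Z) where Z=f(Y):
- P(X,Z=0) = P(X,Y=0) + P(X,Y=1) + P(X,Y=3)
- P(X,Z=1) = P(X,Y=2)

I(X;Z) = I(X;f(Y)) = 0.0058 bits

Verification: 0.0315 ≥ 0.0058 ✓

Information cannot be created by processing; the function f can only lose information about X.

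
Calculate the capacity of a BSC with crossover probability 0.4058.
0.0258 bits

For a binary symmetric channel (BSC) with error probability p:
Capacity C = 1 - H(p) bits per symbol

where H(p) = -p log₂(p) - (1-p) log₂(1-p) is the binary entropy function.

H(0.4058) = 0.9742 bits
C = 1 - 0.9742 = 0.0258 bits per symbol

This means we can reliably transmit up to 0.0258 bits of information per channel use.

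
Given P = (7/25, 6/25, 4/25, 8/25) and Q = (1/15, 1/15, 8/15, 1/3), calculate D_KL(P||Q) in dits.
0.2187 dits

KL divergence: D_KL(P||Q) = Σ p(x) log(p(x)/q(x))

Computing term by term:
  x=0: 7/25 × log_10[(7/25)/(1/15)] = 7/25 × 0.6232 = 0.1745
  x=1: 6/25 × log_10[(6/25)/(1/15)] = 6/25 × 0.5563 = 0.1335
  x=2: 4/25 × log_10[(4/25)/(8/15)] = 4/25 × -0.5229 = -0.0837
  x=3: 8/25 × log_10[(8/25)/(1/3)] = 8/25 × -0.0177 = -0.0057

D_KL(P||Q) = 0.2187 dits

Note: KL divergence is always non-negative and equals 0 iff P = Q.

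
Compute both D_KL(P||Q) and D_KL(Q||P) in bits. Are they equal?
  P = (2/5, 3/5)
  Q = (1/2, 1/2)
D_KL(P||Q) = 0.0290, D_KL(Q||P) = 0.0294

KL divergence is not symmetric: D_KL(P||Q) ≠ D_KL(Q||P) in general.

D_KL(P||Q) = 0.0290 bits
D_KL(Q||P) = 0.0294 bits

No, they are not equal!

This asymmetry is why KL divergence is not a true distance metric.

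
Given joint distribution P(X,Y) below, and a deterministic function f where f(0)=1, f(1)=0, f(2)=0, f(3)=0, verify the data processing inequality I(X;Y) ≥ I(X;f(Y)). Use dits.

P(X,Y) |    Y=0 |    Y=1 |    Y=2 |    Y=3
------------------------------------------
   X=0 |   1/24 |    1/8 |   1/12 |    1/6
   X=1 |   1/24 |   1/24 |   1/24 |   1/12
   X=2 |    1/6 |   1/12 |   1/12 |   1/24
I(X;Y) = 0.0396, I(X;f(Y)) = 0.0282, inequality holds: 0.0396 ≥ 0.0282

Data Processing Inequality: For any Markov chain X → Y → Z, we have I(X;Y) ≥ I(X;Z).

Here Z = f(Y) is a deterministic function of Y, forming X → Y → Z.

Original I(X;Y) = 0.0396 dits

After applying f:
P(X,Z) where Z=f(Y):
- P(X,Z=0) = P(X,Y=1) + P(X,Y=2) + P(X,Y=3)
- P(X,Z=1) = P(X,Y=0)

I(X;Z) = I(X;f(Y)) = 0.0282 dits

Verification: 0.0396 ≥ 0.0282 ✓

Information cannot be created by processing; the function f can only lose information about X.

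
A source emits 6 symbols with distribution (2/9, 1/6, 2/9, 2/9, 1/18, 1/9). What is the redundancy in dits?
0.0372 dits

Redundancy measures how far a source is from maximum entropy:
R = H_max - H(X)

Maximum entropy for 6 symbols: H_max = log_10(6) = 0.7782 dits
Actual entropy: H(X) = 0.7409 dits
Redundancy: R = 0.7782 - 0.7409 = 0.0372 dits

This redundancy represents potential for compression: the source could be compressed by 0.0372 dits per symbol.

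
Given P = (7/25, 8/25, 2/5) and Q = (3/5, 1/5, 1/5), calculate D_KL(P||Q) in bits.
0.3091 bits

KL divergence: D_KL(P||Q) = Σ p(x) log(p(x)/q(x))

Computing term by term:
  x=0: 7/25 × log_2[(7/25)/(3/5)] = 7/25 × -1.0995 = -0.3079
  x=1: 8/25 × log_2[(8/25)/(1/5)] = 8/25 × 0.6781 = 0.2170
  x=2: 2/5 × log_2[(2/5)/(1/5)] = 2/5 × 1.0000 = 0.4000

D_KL(P||Q) = 0.3091 bits

Note: KL divergence is always non-negative and equals 0 iff P = Q.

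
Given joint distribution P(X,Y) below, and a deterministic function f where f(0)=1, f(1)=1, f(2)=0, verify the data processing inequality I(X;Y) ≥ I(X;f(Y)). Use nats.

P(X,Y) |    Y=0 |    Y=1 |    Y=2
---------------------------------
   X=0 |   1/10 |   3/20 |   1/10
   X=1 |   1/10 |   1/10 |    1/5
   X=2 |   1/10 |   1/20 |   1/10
I(X;Y) = 0.0316, I(X;f(Y)) = 0.0181, inequality holds: 0.0316 ≥ 0.0181

Data Processing Inequality: For any Markov chain X → Y → Z, we have I(X;Y) ≥ I(X;Z).

Here Z = f(Y) is a deterministic function of Y, forming X → Y → Z.

Original I(X;Y) = 0.0316 nats

After applying f:
P(X,Z) where Z=f(Y):
- P(X,Z=0) = P(X,Y=2)
- P(X,Z=1) = P(X,Y=0) + P(X,Y=1)

I(X;Z) = I(X;f(Y)) = 0.0181 nats

Verification: 0.0316 ≥ 0.0181 ✓

Information cannot be created by processing; the function f can only lose information about X.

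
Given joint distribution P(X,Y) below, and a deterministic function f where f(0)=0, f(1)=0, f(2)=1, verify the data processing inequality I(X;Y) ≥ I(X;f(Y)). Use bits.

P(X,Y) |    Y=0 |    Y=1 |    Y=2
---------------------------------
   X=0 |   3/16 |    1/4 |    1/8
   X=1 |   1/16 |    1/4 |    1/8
I(X;Y) = 0.0359, I(X;f(Y)) = 0.0038, inequality holds: 0.0359 ≥ 0.0038

Data Processing Inequality: For any Markov chain X → Y → Z, we have I(X;Y) ≥ I(X;Z).

Here Z = f(Y) is a deterministic function of Y, forming X → Y → Z.

Original I(X;Y) = 0.0359 bits

After applying f:
P(X,Z) where Z=f(Y):
- P(X,Z=0) = P(X,Y=0) + P(X,Y=1)
- P(X,Z=1) = P(X,Y=2)

I(X;Z) = I(X;f(Y)) = 0.0038 bits

Verification: 0.0359 ≥ 0.0038 ✓

Information cannot be created by processing; the function f can only lose information about X.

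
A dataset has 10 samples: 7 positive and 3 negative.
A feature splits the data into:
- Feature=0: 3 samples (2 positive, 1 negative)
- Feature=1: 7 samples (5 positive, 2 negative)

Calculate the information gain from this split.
0.0016 bits

Information Gain = H(Y) - H(Y|Feature)

Before split:
P(positive) = 7/10 = 0.7000
H(Y) = 0.8813 bits

After split:
Feature=0: H = 0.9183 bits (weight = 3/10)
Feature=1: H = 0.8631 bits (weight = 7/10)
H(Y|Feature) = (3/10)×0.9183 + (7/10)×0.8631 = 0.8797 bits

Information Gain = 0.8813 - 0.8797 = 0.0016 bits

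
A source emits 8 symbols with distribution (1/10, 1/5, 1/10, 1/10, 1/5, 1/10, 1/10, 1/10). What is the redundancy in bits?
0.0781 bits

Redundancy measures how far a source is from maximum entropy:
R = H_max - H(X)

Maximum entropy for 8 symbols: H_max = log_2(8) = 3.0000 bits
Actual entropy: H(X) = 2.9219 bits
Redundancy: R = 3.0000 - 2.9219 = 0.0781 bits

This redundancy represents potential for compression: the source could be compressed by 0.0781 bits per symbol.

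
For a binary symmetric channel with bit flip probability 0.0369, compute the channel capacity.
0.7721 bits

For a binary symmetric channel (BSC) with error probability p:
Capacity C = 1 - H(p) bits per symbol

where H(p) = -p log₂(p) - (1-p) log₂(1-p) is the binary entropy function.

H(0.0369) = 0.2279 bits
C = 1 - 0.2279 = 0.7721 bits per symbol

This means we can reliably transmit up to 0.7721 bits of information per channel use.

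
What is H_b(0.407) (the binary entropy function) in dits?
0.2935 dits

The binary entropy function is:
H(p) = -p log(p) - (1-p) log(1-p)

H(0.407) = -0.407 × log_10(0.407) - 0.593 × log_10(0.593)
H(0.407) = 0.2935 dits

Note: Binary entropy is maximized at p=0.5 (H=1 bit) and minimized at p=0 or p=1 (H=0).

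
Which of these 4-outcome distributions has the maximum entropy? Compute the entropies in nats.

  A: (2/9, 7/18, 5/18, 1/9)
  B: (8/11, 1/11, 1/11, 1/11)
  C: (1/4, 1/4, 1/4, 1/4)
C

For a discrete distribution over n outcomes, entropy is maximized by the uniform distribution.

Computing entropies:
H(A) = 1.3015 nats
H(B) = 0.8856 nats
H(C) = 1.3863 nats

The uniform distribution (where all probabilities equal 1/4) achieves the maximum entropy of log_e(4) = 1.3863 nats.

Distribution C has the highest entropy.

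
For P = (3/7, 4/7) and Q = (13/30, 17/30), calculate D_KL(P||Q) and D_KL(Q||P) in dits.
D_KL(P||Q) = 0.0000, D_KL(Q||P) = 0.0000

KL divergence is not symmetric: D_KL(P||Q) ≠ D_KL(Q||P) in general.

D_KL(P||Q) = 0.0000 dits
D_KL(Q||P) = 0.0000 dits

In this case they happen to be equal (to 4 decimal places).

This asymmetry is why KL divergence is not a true distance metric.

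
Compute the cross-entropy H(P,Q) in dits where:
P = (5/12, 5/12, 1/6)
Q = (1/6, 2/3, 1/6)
0.5273 dits

Cross-entropy: H(P,Q) = -Σ p(x) log q(x)

Alternatively: H(P,Q) = H(P) + D_KL(P||Q)
H(P) = 0.4465 dits
D_KL(P||Q) = 0.0808 dits

H(P,Q) = 0.4465 + 0.0808 = 0.5273 dits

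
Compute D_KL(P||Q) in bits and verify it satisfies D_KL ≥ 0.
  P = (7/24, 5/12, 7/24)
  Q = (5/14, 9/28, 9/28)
0.0299 bits

KL divergence satisfies the Gibbs inequality: D_KL(P||Q) ≥ 0 for all distributions P, Q.

D_KL(P||Q) = Σ p(x) log(p(x)/q(x))
Term by term:
  x=0: 7/24 × log_2[(7/24)/(5/14)] = -0.0852
  x=1: 5/12 × log_2[(5/12)/(9/28)] = 0.1560
  x=2: 7/24 × log_2[(7/24)/(9/28)] = -0.0409
D_KL(P||Q) = 0.0299 bits

D_KL(P||Q) = 0.0299 ≥ 0 ✓

This non-negativity is a fundamental property: relative entropy cannot be negative because it measures how different Q is from P.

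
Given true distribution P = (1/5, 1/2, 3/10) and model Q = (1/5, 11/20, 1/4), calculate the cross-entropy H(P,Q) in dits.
0.4502 dits

Cross-entropy: H(P,Q) = -Σ p(x) log q(x)

Alternatively: H(P,Q) = H(P) + D_KL(P||Q)
H(P) = 0.4472 dits
D_KL(P||Q) = 0.0031 dits

H(P,Q) = 0.4472 + 0.0031 = 0.4502 dits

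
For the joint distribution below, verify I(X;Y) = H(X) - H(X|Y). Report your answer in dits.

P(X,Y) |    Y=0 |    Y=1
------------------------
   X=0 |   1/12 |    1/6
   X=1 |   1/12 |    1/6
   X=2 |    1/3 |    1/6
I(X;Y) = 0.0246 dits

Mutual information has multiple equivalent forms:
- I(X;Y) = H(X) - H(X|Y)
- I(X;Y) = H(Y) - H(Y|X)
- I(X;Y) = H(X) + H(Y) - H(X,Y)

Computing all quantities:
H(X) = 0.4515, H(Y) = 0.3010, H(X,Y) = 0.7280
H(X|Y) = 0.4269, H(Y|X) = 0.2764

Verification:
H(X) - H(X|Y) = 0.4515 - 0.4269 = 0.0246
H(Y) - H(Y|X) = 0.3010 - 0.2764 = 0.0246
H(X) + H(Y) - H(X,Y) = 0.4515 + 0.3010 - 0.7280 = 0.0246

All forms give I(X;Y) = 0.0246 dits. ✓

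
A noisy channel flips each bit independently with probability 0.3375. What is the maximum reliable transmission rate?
0.0776 bits

For a binary symmetric channel (BSC) with error probability p:
Capacity C = 1 - H(p) bits per symbol

where H(p) = -p log₂(p) - (1-p) log₂(1-p) is the binary entropy function.

H(0.3375) = 0.9224 bits
C = 1 - 0.9224 = 0.0776 bits per symbol

This means we can reliably transmit up to 0.0776 bits of information per channel use.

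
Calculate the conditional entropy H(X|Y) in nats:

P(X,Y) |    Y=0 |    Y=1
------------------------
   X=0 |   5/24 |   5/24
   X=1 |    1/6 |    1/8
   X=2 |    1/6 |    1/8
1.0810 nats

Using the chain rule: H(X|Y) = H(X,Y) - H(Y)

First, compute H(X,Y) = 1.7707 nats

Marginal P(Y) = (13/24, 11/24)
H(Y) = 0.6897 nats

H(X|Y) = H(X,Y) - H(Y) = 1.7707 - 0.6897 = 1.0810 nats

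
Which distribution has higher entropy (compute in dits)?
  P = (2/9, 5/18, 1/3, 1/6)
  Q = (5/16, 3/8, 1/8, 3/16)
P

Computing entropies in dits:
H(P) = 0.5884
H(Q) = 0.5668

Distribution P has higher entropy.

Intuition: The distribution closer to uniform (more spread out) has higher entropy.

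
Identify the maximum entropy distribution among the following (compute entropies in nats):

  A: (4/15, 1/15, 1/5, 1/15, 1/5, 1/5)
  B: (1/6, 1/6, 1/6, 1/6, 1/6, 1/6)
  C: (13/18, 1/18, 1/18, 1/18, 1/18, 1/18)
B

For a discrete distribution over n outcomes, entropy is maximized by the uniform distribution.

Computing entropies:
H(A) = 1.6792 nats
H(B) = 1.7918 nats
H(C) = 1.0379 nats

The uniform distribution (where all probabilities equal 1/6) achieves the maximum entropy of log_e(6) = 1.7918 nats.

Distribution B has the highest entropy.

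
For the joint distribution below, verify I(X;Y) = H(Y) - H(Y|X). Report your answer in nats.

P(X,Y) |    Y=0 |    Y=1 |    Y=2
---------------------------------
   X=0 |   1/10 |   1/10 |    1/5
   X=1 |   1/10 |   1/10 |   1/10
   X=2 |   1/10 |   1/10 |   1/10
I(X;Y) = 0.0138 nats

Mutual information has multiple equivalent forms:
- I(X;Y) = H(X) - H(X|Y)
- I(X;Y) = H(Y) - H(Y|X)
- I(X;Y) = H(X) + H(Y) - H(X,Y)

Computing all quantities:
H(X) = 1.0889, H(Y) = 1.0889, H(X,Y) = 2.1640
H(X|Y) = 1.0751, H(Y|X) = 1.0751

Verification:
H(X) - H(X|Y) = 1.0889 - 1.0751 = 0.0138
H(Y) - H(Y|X) = 1.0889 - 1.0751 = 0.0138
H(X) + H(Y) - H(X,Y) = 1.0889 + 1.0889 - 2.1640 = 0.0138

All forms give I(X;Y) = 0.0138 nats. ✓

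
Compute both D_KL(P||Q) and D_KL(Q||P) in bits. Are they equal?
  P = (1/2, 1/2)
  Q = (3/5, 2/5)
D_KL(P||Q) = 0.0294, D_KL(Q||P) = 0.0290

KL divergence is not symmetric: D_KL(P||Q) ≠ D_KL(Q||P) in general.

D_KL(P||Q) = 0.0294 bits
D_KL(Q||P) = 0.0290 bits

No, they are not equal!

This asymmetry is why KL divergence is not a true distance metric.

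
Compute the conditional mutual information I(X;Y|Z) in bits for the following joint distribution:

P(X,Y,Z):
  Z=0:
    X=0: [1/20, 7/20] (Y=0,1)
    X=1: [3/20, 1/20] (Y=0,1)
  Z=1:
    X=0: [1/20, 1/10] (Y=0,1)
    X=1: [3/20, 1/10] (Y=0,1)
0.1908 bits

Conditional mutual information: I(X;Y|Z) = H(X|Z) + H(Y|Z) - H(X,Y|Z)

H(Z) = 0.9710
H(X,Z) = 1.9037 → H(X|Z) = 0.9328
H(Y,Z) = 1.9219 → H(Y|Z) = 0.9510
H(X,Y,Z) = 2.6639 → H(X,Y|Z) = 1.6929

I(X;Y|Z) = 0.9328 + 0.9510 - 1.6929 = 0.1908 bits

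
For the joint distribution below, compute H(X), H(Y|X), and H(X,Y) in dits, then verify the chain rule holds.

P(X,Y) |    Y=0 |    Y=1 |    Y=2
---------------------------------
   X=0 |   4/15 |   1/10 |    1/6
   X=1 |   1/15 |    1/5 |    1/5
H(X,Y) = 0.7408, H(X) = 0.3001, H(Y|X) = 0.4407 (all in dits)

Chain rule: H(X,Y) = H(X) + H(Y|X)

Left side — joint entropy directly:
H(X,Y) = -Σ p(x,y) log p(x,y) = 0.7408 dits

Right side — compute H(Y|X) from the conditional distributions:
P(X) = (8/15, 7/15), so H(X) = 0.3001 dits
H(Y|X) = Σ_x P(X=x) · H(Y|X=x):
  P(Y|X=0) = (1/2, 3/16, 5/16), H(Y|X=0) = 0.4447, weight P(X=0) = 8/15
  P(Y|X=1) = (1/7, 3/7, 3/7), H(Y|X=1) = 0.4361, weight P(X=1) = 7/15
H(Y|X) = 0.4407 dits

H(X) + H(Y|X) = 0.3001 + 0.4407 = 0.7408 dits

Both sides equal 0.7408 dits. ✓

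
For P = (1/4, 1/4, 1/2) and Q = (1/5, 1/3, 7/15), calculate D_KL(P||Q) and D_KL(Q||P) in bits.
D_KL(P||Q) = 0.0265, D_KL(Q||P) = 0.0275

KL divergence is not symmetric: D_KL(P||Q) ≠ D_KL(Q||P) in general.

D_KL(P||Q) = 0.0265 bits
D_KL(Q||P) = 0.0275 bits

No, they are not equal!

This asymmetry is why KL divergence is not a true distance metric.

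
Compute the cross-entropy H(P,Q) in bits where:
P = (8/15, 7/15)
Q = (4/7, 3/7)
1.0010 bits

Cross-entropy: H(P,Q) = -Σ p(x) log q(x)

Alternatively: H(P,Q) = H(P) + D_KL(P||Q)
H(P) = 0.9968 bits
D_KL(P||Q) = 0.0042 bits

H(P,Q) = 0.9968 + 0.0042 = 1.0010 bits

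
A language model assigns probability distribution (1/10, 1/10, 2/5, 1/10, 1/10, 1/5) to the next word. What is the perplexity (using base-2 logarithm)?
5.0000

Perplexity is 2^H (or exp(H) for natural log).

First, H = -Σ p log p = 2.3219 bits
Perplexity = 2^2.3219 = 5.0000

Interpretation: The model's uncertainty is equivalent to choosing uniformly among 5.0 options.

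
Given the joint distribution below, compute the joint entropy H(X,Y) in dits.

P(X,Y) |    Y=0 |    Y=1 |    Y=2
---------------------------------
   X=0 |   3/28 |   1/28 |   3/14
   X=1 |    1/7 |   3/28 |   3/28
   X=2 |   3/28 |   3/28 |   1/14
0.9173 dits

Joint entropy is H(X,Y) = -Σ_{x,y} p(x,y) log p(x,y).

Summing over all non-zero entries:
H(X,Y) = -[3/28·log_10(3/28) + 1/28·log_10(1/28) + 3/14·log_10(3/14) + 1/7·log_10(1/7) + 3/28·log_10(3/28) + 3/28·log_10(3/28) + 3/28·log_10(3/28) + 3/28·log_10(3/28) + 1/14·log_10(1/14)]
H(X,Y) = 0.9173 dits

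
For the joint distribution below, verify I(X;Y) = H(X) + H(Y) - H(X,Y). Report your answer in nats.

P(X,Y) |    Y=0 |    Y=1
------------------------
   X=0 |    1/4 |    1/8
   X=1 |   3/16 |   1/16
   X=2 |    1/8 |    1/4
I(X;Y) = 0.0673 nats

Mutual information has multiple equivalent forms:
- I(X;Y) = H(X) - H(X|Y)
- I(X;Y) = H(Y) - H(Y|X)
- I(X;Y) = H(X) + H(Y) - H(X,Y)

Computing all quantities:
H(X) = 1.0822, H(Y) = 0.6853, H(X,Y) = 1.7002
H(X|Y) = 1.0149, H(Y|X) = 0.6180

Verification:
H(X) - H(X|Y) = 1.0822 - 1.0149 = 0.0673
H(Y) - H(Y|X) = 0.6853 - 0.6180 = 0.0673
H(X) + H(Y) - H(X,Y) = 1.0822 + 0.6853 - 1.7002 = 0.0673

All forms give I(X;Y) = 0.0673 nats. ✓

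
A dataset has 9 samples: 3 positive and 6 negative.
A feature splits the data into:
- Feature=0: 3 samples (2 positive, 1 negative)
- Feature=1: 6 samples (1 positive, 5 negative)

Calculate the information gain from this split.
0.1788 bits

Information Gain = H(Y) - H(Y|Feature)

Before split:
P(positive) = 3/9 = 0.3333
H(Y) = 0.9183 bits

After split:
Feature=0: H = 0.9183 bits (weight = 3/9)
Feature=1: H = 0.6500 bits (weight = 6/9)
H(Y|Feature) = (3/9)×0.9183 + (6/9)×0.6500 = 0.7394 bits

Information Gain = 0.9183 - 0.7394 = 0.1788 bits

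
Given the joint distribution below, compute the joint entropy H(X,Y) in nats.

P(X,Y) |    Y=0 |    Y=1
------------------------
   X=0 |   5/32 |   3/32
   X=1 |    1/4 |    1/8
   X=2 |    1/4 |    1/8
1.7250 nats

Joint entropy is H(X,Y) = -Σ_{x,y} p(x,y) log p(x,y).

Summing over all non-zero entries:
H(X,Y) = -[5/32·log_e(5/32) + 3/32·log_e(3/32) + 1/4·log_e(1/4) + 1/8·log_e(1/8) + 1/4·log_e(1/4) + 1/8·log_e(1/8)]
H(X,Y) = 1.7250 nats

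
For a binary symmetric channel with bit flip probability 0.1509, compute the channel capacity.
0.3879 bits

For a binary symmetric channel (BSC) with error probability p:
Capacity C = 1 - H(p) bits per symbol

where H(p) = -p log₂(p) - (1-p) log₂(1-p) is the binary entropy function.

H(0.1509) = 0.6121 bits
C = 1 - 0.6121 = 0.3879 bits per symbol

This means we can reliably transmit up to 0.3879 bits of information per channel use.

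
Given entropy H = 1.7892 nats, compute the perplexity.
5.9847

Perplexity is e^H (or exp(H) for natural log).

H = 1.7892 nats
Perplexity = e^1.7892 = 5.9847

Interpretation: The model's uncertainty is equivalent to choosing uniformly among 6.0 options.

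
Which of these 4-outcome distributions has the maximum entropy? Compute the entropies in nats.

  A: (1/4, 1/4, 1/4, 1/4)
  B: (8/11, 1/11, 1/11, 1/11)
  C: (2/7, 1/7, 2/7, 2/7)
A

For a discrete distribution over n outcomes, entropy is maximized by the uniform distribution.

Computing entropies:
H(A) = 1.3863 nats
H(B) = 0.8856 nats
H(C) = 1.3518 nats

The uniform distribution (where all probabilities equal 1/4) achieves the maximum entropy of log_e(4) = 1.3863 nats.

Distribution A has the highest entropy.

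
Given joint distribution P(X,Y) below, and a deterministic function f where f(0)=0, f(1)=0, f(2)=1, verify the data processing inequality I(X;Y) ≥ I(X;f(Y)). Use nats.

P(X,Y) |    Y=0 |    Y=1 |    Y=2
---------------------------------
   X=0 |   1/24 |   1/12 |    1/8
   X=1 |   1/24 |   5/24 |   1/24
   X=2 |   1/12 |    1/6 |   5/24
I(X;Y) = 0.0640, I(X;f(Y)) = 0.0529, inequality holds: 0.0640 ≥ 0.0529

Data Processing Inequality: For any Markov chain X → Y → Z, we have I(X;Y) ≥ I(X;Z).

Here Z = f(Y) is a deterministic function of Y, forming X → Y → Z.

Original I(X;Y) = 0.0640 nats

After applying f:
P(X,Z) where Z=f(Y):
- P(X,Z=0) = P(X,Y=0) + P(X,Y=1)
- P(X,Z=1) = P(X,Y=2)

I(X;Z) = I(X;f(Y)) = 0.0529 nats

Verification: 0.0640 ≥ 0.0529 ✓

Information cannot be created by processing; the function f can only lose information about X.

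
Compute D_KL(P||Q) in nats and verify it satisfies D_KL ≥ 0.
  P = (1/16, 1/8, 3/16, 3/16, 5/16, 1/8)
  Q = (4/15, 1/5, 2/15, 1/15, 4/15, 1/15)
0.2365 nats

KL divergence satisfies the Gibbs inequality: D_KL(P||Q) ≥ 0 for all distributions P, Q.

D_KL(P||Q) = Σ p(x) log(p(x)/q(x))
Term by term:
  x=0: 1/16 × log_e[(1/16)/(4/15)] = -0.0907
  x=1: 1/8 × log_e[(1/8)/(1/5)] = -0.0588
  x=2: 3/16 × log_e[(3/16)/(2/15)] = 0.0639
  x=3: 3/16 × log_e[(3/16)/(1/15)] = 0.1939
  x=4: 5/16 × log_e[(5/16)/(4/15)] = 0.0496
  x=5: 1/8 × log_e[(1/8)/(1/15)] = 0.0786
D_KL(P||Q) = 0.2365 nats

D_KL(P||Q) = 0.2365 ≥ 0 ✓

This non-negativity is a fundamental property: relative entropy cannot be negative because it measures how different Q is from P.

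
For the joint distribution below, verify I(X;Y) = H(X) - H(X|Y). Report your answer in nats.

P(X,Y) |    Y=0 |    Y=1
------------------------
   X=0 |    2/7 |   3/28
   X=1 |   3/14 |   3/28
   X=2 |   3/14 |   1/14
I(X;Y) = 0.0028 nats

Mutual information has multiple equivalent forms:
- I(X;Y) = H(X) - H(X|Y)
- I(X;Y) = H(Y) - H(Y|X)
- I(X;Y) = H(X) + H(Y) - H(X,Y)

Computing all quantities:
H(X) = 1.0898, H(Y) = 0.5983, H(X,Y) = 1.6853
H(X|Y) = 1.0870, H(Y|X) = 0.5955

Verification:
H(X) - H(X|Y) = 1.0898 - 1.0870 = 0.0028
H(Y) - H(Y|X) = 0.5983 - 0.5955 = 0.0028
H(X) + H(Y) - H(X,Y) = 1.0898 + 0.5983 - 1.6853 = 0.0028

All forms give I(X;Y) = 0.0028 nats. ✓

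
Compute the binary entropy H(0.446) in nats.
0.6873 nats

The binary entropy function is:
H(p) = -p log(p) - (1-p) log(1-p)

H(0.446) = -0.446 × log_e(0.446) - 0.554 × log_e(0.554)
H(0.446) = 0.6873 nats

Note: Binary entropy is maximized at p=0.5 (H=1 bit) and minimized at p=0 or p=1 (H=0).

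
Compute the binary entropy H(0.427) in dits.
0.2964 dits

The binary entropy function is:
H(p) = -p log(p) - (1-p) log(1-p)

H(0.427) = -0.427 × log_10(0.427) - 0.573 × log_10(0.573)
H(0.427) = 0.2964 dits

Note: Binary entropy is maximized at p=0.5 (H=1 bit) and minimized at p=0 or p=1 (H=0).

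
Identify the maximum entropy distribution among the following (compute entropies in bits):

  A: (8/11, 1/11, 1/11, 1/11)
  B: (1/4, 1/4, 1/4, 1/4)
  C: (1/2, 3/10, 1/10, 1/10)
B

For a discrete distribution over n outcomes, entropy is maximized by the uniform distribution.

Computing entropies:
H(A) = 1.2776 bits
H(B) = 2.0000 bits
H(C) = 1.6855 bits

The uniform distribution (where all probabilities equal 1/4) achieves the maximum entropy of log_2(4) = 2.0000 bits.

Distribution B has the highest entropy.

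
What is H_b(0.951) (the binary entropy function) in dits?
0.0849 dits

The binary entropy function is:
H(p) = -p log(p) - (1-p) log(1-p)

H(0.951) = -0.951 × log_10(0.951) - 0.049 × log_10(0.049)
H(0.951) = 0.0849 dits

Note: Binary entropy is maximized at p=0.5 (H=1 bit) and minimized at p=0 or p=1 (H=0).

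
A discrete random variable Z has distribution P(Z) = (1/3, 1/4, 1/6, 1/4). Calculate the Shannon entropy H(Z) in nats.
1.3580 nats

Shannon entropy is H(X) = -Σ p(x) log p(x).

For P = (1/3, 1/4, 1/6, 1/4):
H = -1/3 × log_e(1/3) -1/4 × log_e(1/4) -1/6 × log_e(1/6) -1/4 × log_e(1/4)
H = 1.3580 nats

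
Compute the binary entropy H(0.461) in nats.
0.6901 nats

The binary entropy function is:
H(p) = -p log(p) - (1-p) log(1-p)

H(0.461) = -0.461 × log_e(0.461) - 0.539 × log_e(0.539)
H(0.461) = 0.6901 nats

Note: Binary entropy is maximized at p=0.5 (H=1 bit) and minimized at p=0 or p=1 (H=0).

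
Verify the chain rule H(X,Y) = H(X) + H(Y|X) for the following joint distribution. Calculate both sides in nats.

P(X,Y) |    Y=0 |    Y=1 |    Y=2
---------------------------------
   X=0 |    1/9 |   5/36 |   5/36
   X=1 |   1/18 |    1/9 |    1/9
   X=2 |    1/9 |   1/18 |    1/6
H(X,Y) = 2.1447, H(X) = 1.0893, H(Y|X) = 1.0554 (all in nats)

Chain rule: H(X,Y) = H(X) + H(Y|X)

Left side — joint entropy directly:
H(X,Y) = -Σ p(x,y) log p(x,y) = 2.1447 nats

Right side — compute H(Y|X) from the conditional distributions:
P(X) = (7/18, 5/18, 1/3), so H(X) = 1.0893 nats
H(Y|X) = Σ_x P(X=x) · H(Y|X=x):
  P(Y|X=0) = (2/7, 5/14, 5/14), H(Y|X=0) = 1.0934, weight P(X=0) = 7/18
  P(Y|X=1) = (1/5, 2/5, 2/5), H(Y|X=1) = 1.0549, weight P(X=1) = 5/18
  P(Y|X=2) = (1/3, 1/6, 1/2), H(Y|X=2) = 1.0114, weight P(X=2) = 1/3
H(Y|X) = 1.0554 nats

H(X) + H(Y|X) = 1.0893 + 1.0554 = 2.1447 nats

Both sides equal 2.1447 nats. ✓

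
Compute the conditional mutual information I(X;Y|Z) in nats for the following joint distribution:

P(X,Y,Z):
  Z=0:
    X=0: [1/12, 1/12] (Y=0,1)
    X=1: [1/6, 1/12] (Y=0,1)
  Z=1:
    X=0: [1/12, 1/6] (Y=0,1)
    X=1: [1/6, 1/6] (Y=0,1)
0.0140 nats

Conditional mutual information: I(X;Y|Z) = H(X|Z) + H(Y|Z) - H(X,Y|Z)

H(Z) = 0.6792
H(X,Z) = 1.3580 → H(X|Z) = 0.6788
H(Y,Z) = 1.3580 → H(Y|Z) = 0.6788
H(X,Y,Z) = 2.0228 → H(X,Y|Z) = 1.3436

I(X;Y|Z) = 0.6788 + 0.6788 - 1.3436 = 0.0140 nats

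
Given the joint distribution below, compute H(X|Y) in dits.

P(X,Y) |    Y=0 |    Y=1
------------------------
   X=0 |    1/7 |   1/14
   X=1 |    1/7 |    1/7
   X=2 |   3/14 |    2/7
0.4418 dits

Using the chain rule: H(X|Y) = H(X,Y) - H(Y)

First, compute H(X,Y) = 0.7429 dits

Marginal P(Y) = (1/2, 1/2)
H(Y) = 0.3010 dits

H(X|Y) = H(X,Y) - H(Y) = 0.7429 - 0.3010 = 0.4418 dits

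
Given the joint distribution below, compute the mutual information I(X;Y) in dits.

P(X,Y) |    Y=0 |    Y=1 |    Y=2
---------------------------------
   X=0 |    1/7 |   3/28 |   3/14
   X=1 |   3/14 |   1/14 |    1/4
0.0042 dits

Mutual information: I(X;Y) = H(X) + H(Y) - H(X,Y)

Marginals:
P(X) = (13/28, 15/28), H(X) = 0.2999 dits
P(Y) = (5/14, 5/28, 13/28), H(Y) = 0.4480 dits

Joint entropy: H(X,Y) = 0.7438 dits

I(X;Y) = 0.2999 + 0.4480 - 0.7438 = 0.0042 dits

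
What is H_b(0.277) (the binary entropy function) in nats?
0.5901 nats

The binary entropy function is:
H(p) = -p log(p) - (1-p) log(1-p)

H(0.277) = -0.277 × log_e(0.277) - 0.723 × log_e(0.723)
H(0.277) = 0.5901 nats

Note: Binary entropy is maximized at p=0.5 (H=1 bit) and minimized at p=0 or p=1 (H=0).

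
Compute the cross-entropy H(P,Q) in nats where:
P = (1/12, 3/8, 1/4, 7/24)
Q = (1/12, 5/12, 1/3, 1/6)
1.3326 nats

Cross-entropy: H(P,Q) = -Σ p(x) log q(x)

Alternatively: H(P,Q) = H(P) + D_KL(P||Q)
H(P) = 1.2808 nats
D_KL(P||Q) = 0.0518 nats

H(P,Q) = 1.2808 + 0.0518 = 1.3326 nats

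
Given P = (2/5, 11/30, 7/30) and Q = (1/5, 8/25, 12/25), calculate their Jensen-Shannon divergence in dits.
0.0172 dits

Jensen-Shannon divergence is:
JSD(P||Q) = 0.5 × D_KL(P||M) + 0.5 × D_KL(Q||M)
where M = 0.5 × (P + Q) is the mixture distribution.

M = 0.5 × (2/5, 11/30, 7/30) + 0.5 × (1/5, 8/25, 12/25) = (3/10, 0.343333, 0.356667)

D_KL(P||M) = 0.0174 dits
D_KL(Q||M) = 0.0169 dits

JSD(P||Q) = 0.5 × 0.0174 + 0.5 × 0.0169 = 0.0172 dits

Unlike KL divergence, JSD is symmetric and bounded: 0 ≤ JSD ≤ log(2).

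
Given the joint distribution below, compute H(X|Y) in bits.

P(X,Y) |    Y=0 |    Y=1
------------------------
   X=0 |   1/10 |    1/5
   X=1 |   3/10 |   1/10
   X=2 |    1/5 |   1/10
1.4755 bits

Using the chain rule: H(X|Y) = H(X,Y) - H(Y)

First, compute H(X,Y) = 2.4464 bits

Marginal P(Y) = (3/5, 2/5)
H(Y) = 0.9710 bits

H(X|Y) = H(X,Y) - H(Y) = 2.4464 - 0.9710 = 1.4755 bits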